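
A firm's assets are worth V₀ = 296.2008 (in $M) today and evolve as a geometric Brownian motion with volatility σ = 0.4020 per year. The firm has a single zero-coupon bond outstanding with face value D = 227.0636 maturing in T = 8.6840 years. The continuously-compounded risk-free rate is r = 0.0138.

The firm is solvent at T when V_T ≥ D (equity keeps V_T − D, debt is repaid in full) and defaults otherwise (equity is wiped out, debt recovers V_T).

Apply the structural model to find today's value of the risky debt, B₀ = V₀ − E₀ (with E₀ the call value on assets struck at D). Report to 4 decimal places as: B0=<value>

Apply the equity-as-call identities (strike 227.0636, horizon 8.6840 years):
d₁ = [ln(V₀/D) + (r + σ²/2)T] / (σ√T)
   = [ln(296.2008/227.0636) + (0.0138 + 0.5·0.4020²)·8.6840] / (0.4020·√8.6840)
   = [0.265807 + 0.821524] / 1.184639 = 0.917859
d₂ = d₁ − σ√T = 0.917859 − 1.184639 = -0.266780
N(d₁) = 0.820654,  N(d₂) = 0.394819,  e^(−rT) = 0.887063
E₀ = V₀·N(d₁) − D·e^(−rT)·N(d₂)
   = 296.2008·0.820654 − 227.0636·0.887063·0.394819 = 163.553862
B₀ = V₀ − E₀ = 296.2008 − 163.553862 = 132.646938

B0=132.6469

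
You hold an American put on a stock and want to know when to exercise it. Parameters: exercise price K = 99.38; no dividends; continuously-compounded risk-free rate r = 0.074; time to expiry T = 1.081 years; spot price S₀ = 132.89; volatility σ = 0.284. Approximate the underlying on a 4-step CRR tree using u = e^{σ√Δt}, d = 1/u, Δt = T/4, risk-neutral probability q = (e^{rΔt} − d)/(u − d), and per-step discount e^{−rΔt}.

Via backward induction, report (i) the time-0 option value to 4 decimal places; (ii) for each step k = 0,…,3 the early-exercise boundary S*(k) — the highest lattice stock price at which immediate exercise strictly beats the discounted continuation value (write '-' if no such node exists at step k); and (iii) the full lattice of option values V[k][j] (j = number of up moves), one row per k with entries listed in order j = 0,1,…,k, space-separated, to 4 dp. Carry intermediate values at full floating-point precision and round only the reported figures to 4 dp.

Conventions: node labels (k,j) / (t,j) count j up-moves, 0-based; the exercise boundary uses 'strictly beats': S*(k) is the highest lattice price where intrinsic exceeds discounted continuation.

price = 1.4323
boundary = - - - 85.3367
tree:
1.4323
3.0664 0.0453
6.5632 0.0985 0.0000
14.0433 0.2144 0.0000 0.0000
25.7564 0.4667 0.0000 0.0000 0.0000

params: Δt=0.27025 u=1.15909 d=0.86274 q=0.53132 e^(-rΔt)=0.98020
t_4 payoffs: 25.7564 0.4667 0.0000 0.0000 0.0000
t_3: node(3,0) S=85.3367 payoff=14.0433 vs cont=12.0756 → 14.0433 [stop]  node(3,1) S=114.6498 payoff=0.0000 vs cont=0.2144 → 0.2144 [wait]  node(3,2) S=154.0321 payoff=0.0000 vs cont=0.0000 → 0.0000 [wait]  node(3,3) S=206.9421 payoff=0.0000 vs cont=0.0000 → 0.0000 [wait]  ⇒ S*(3)=85.3367
t_2: node(2,0) S=98.9133 payoff=0.4667 vs cont=6.5632 → 6.5632 [wait]  node(2,1) S=132.8900 payoff=0.0000 vs cont=0.0985 → 0.0985 [wait]  node(2,2) S=178.5377 payoff=0.0000 vs cont=0.0000 → 0.0000 [wait]  ⇒ S*(2)=-
t_1: node(1,0) S=114.6498 payoff=0.0000 vs cont=3.0664 → 3.0664 [wait]  node(1,1) S=154.0321 payoff=0.0000 vs cont=0.0453 → 0.0453 [wait]  ⇒ S*(1)=-
t_0: node(0,0) S=132.8900 payoff=0.0000 vs cont=1.4323 → 1.4323 [wait]  ⇒ S*(0)=-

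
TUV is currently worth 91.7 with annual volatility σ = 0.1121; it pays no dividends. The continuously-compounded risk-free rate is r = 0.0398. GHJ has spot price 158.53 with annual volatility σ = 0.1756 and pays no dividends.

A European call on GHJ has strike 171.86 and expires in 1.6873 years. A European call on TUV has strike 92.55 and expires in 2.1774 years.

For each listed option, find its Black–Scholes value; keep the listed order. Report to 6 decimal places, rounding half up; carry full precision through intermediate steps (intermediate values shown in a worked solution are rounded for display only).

[GHJ call K=171.86]
σ√T = 0.1756·√1.6873 = 0.228098
d₁ = (ln(S/K) + (r+σ²/2)T) / (σ√T) = (ln(158.53/171.86) + (0.0398+0.1756²/2)·1.6873) / 0.228098 = (-0.080736 + 0.093169) / 0.228098 = 0.054505
d₂ = d₁ − σ√T = 0.054505 − 0.228098 = -0.173593
e^{−rT} = 0.935051
N(d₁) = 0.521734,  N(d₂) = 0.431093
price = S·N(d₁) − K·e^{−rT}·N(d₂) = 82.710423 − 69.275672 = 13.434751
[TUV call K=92.55]
σ√T = 0.1121·√2.1774 = 0.165415
d₁ = (ln(S/K) + (r+σ²/2)T) / (σ√T) = (ln(91.7/92.55) + (0.0398+0.1121²/2)·2.1774) / 0.165415 = (-0.009227 + 0.100342) / 0.165415 = 0.550826
d₂ = d₁ − σ√T = 0.550826 − 0.165415 = 0.385411
e^{−rT} = 0.916988
N(d₁) = 0.709124,  N(d₂) = 0.650034
price = S·N(d₁) − K·e^{−rT}·N(d₂) = 65.026639 − 55.166586 = 9.860053

price(GHJ call K=171.86) = 13.434751
price(TUV call K=92.55) = 9.860053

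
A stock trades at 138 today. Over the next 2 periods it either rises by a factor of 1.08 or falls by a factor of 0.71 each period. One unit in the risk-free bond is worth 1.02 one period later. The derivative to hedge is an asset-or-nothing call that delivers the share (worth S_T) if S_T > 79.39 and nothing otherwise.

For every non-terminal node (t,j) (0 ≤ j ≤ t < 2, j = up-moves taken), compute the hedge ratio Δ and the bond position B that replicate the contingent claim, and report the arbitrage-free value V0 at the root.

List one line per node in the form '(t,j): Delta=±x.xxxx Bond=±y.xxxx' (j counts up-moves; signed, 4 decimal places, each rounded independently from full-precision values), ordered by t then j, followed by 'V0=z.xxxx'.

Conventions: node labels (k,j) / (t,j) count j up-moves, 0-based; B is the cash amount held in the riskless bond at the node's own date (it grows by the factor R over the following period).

The replicating-portfolio and risk-neutral prices coincide; use p* = (1.02−0.71)/(1.08−0.71) = 0.8378 for the latter.
At maturity the claim pays: V(2,0)=0.0000, V(2,1)=105.8184, V(2,2)=160.9632
(1,0): S=97.9800. Δ = (V_up−V_dn)/(S_up−S_dn) = (105.8184−0.0000)/(105.8184−69.5658) = 2.9189. V = [p*·105.8184 + (1−p*)·0.0000]/1.02 = 86.9203. B = V − Δ·S = -199.0754.
(1,1): S=149.0400. Δ = (V_up−V_dn)/(S_up−S_dn) = (160.9632−105.8184)/(160.9632−105.8184) = 1.0000. V = [p*·160.9632 + (1−p*)·105.8184]/1.02 = 149.0400. B = V − Δ·S = 0.0000.
(0,0): S=138.0000. Δ = (V_up−V_dn)/(S_up−S_dn) = (149.0400−86.9203)/(149.0400−97.9800) = 1.2166. V = [p*·149.0400 + (1−p*)·86.9203]/1.02 = 136.2417. B = V − Δ·S = -31.6495.
As a check, the time-0 holding Δ(0,0)·S0 + B(0,0) comes to 136.2417 — exactly V0.

(0,0): Delta=1.2166 Bond=-31.6495
(1,0): Delta=2.9189 Bond=-199.0754
(1,1): Delta=1.0000 Bond=0.0000
V0=136.2417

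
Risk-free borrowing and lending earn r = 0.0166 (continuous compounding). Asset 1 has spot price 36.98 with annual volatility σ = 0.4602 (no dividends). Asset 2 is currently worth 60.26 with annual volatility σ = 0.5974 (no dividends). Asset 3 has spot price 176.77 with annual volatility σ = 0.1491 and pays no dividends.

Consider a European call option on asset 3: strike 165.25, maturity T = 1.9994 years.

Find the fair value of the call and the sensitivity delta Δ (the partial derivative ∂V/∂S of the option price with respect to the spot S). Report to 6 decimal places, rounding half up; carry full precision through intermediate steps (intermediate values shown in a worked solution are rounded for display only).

price = 24.158299
Δ = 0.719880

σ√T = 0.1491·√1.9994 = 0.210828
d₁ = (ln(S/K) + (r+σ²/2)T) / (σ√T) = (ln(176.77/165.25) + (0.0166+0.1491²/2)·1.9994) / 0.210828 = (0.067390 + 0.055414) / 0.210828 = 0.582486
d₂ = d₁ − σ√T = 0.582486 − 0.210828 = 0.371658
e^{−rT} = 0.967355
N(d₁) = 0.719880,  N(d₂) = 0.644926
Call price V = S·N(d₁) − K·e^{−rT}·N(d₂) = 127.253250 − 103.094951 = 24.158299
Δ = N(d₁) = 0.719880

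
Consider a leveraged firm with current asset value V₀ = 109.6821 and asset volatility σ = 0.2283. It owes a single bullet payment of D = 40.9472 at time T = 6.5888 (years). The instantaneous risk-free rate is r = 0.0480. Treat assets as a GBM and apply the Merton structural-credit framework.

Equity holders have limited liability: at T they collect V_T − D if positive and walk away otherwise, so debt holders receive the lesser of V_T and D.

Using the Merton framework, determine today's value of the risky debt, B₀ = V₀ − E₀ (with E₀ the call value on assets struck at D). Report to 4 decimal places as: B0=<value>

Equity is a call on the firm's assets struck at D = 40.9472:
d₁ = [ln(V₀/D) + (r + σ²/2)T] / (σ√T)
   = [ln(109.6821/40.9472) + (0.0480 + 0.5·0.2283²)·6.5888] / (0.2283·√6.5888)
   = [0.985303 + 0.487969] / 0.586015 = 2.514050
d₂ = d₁ − σ√T = 2.514050 − 0.586015 = 1.928035
N(d₁) = 0.994032,  N(d₂) = 0.973075,  e^(−rT) = 0.728868
E₀ = V₀·N(d₁) − D·e^(−rT)·N(d₂)
   = 109.6821·0.994032 − 40.9472·0.728868·0.973075 = 79.986034
B₀ = V₀ − E₀ = 109.6821 − 79.986034 = 29.696066

B0=29.6961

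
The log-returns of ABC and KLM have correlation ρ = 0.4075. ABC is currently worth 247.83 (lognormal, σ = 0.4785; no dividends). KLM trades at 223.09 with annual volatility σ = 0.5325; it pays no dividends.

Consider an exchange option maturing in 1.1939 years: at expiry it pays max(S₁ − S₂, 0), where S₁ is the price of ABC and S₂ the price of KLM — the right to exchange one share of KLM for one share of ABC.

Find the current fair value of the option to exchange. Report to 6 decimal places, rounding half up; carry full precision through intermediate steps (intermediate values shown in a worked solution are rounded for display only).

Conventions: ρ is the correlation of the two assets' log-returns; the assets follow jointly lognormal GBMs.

exchange price = 69.012564

σ_eff = √(σ₁² + σ₂² − 2ρσ₁σ₂) = √(0.4785² + 0.5325² − 2·0.4075·0.4785·0.5325) = 0.552137
d₁ = (ln(S₁/S₂) + (q₂ − q₁ + σ_eff²/2)T) / (σ_eff√T) = (ln(247.83/223.09) + (0.0 − 0.0 + 0.152428)·1.1939) / 0.603297 = 0.475970
d₂ = d₁ − σ_eff√T = 0.475970 − 0.603297 = -0.127327
N(d₁) = 0.682952,  N(d₂) = 0.449341
V = S₁·e^{−q₁T}·N(d₁) − S₂·e^{−q₂T}·N(d₂) = 169.256037 − 100.243472 = 69.012564
Key observation: pricing in KLM-units makes this a unit-strike call on the ratio S₁/S₂ — the risk-free rate cancels and cannot affect the value.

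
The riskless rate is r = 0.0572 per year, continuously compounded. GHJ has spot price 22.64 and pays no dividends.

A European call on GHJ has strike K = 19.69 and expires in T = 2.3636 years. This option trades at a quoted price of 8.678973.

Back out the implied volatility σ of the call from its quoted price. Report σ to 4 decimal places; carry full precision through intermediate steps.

At σ = 0.4660 the Black–Scholes value reproduces the quote:
σ√T = 0.466·√2.3636 = 0.716429
d₁ = (ln(S/K) + (r+σ²/2)T) / (σ√T) = (ln(22.64/19.69) + (0.0572+0.466²/2)·2.3636) / 0.716429 = (0.139607 + 0.391833) / 0.716429 = 0.741791
d₂ = d₁ − σ√T = 0.741791 − 0.716429 = 0.025362
e^{−rT} = 0.873543
N(d₁) = 0.770893,  N(d₂) = 0.510117
V = S·N(d₁) − K·e^{−rT}·N(d₂) = 17.453017 − 8.774044 = 8.678973 (matching the quote); vega is positive throughout, so no other σ reproduces this price

sigma = 0.4660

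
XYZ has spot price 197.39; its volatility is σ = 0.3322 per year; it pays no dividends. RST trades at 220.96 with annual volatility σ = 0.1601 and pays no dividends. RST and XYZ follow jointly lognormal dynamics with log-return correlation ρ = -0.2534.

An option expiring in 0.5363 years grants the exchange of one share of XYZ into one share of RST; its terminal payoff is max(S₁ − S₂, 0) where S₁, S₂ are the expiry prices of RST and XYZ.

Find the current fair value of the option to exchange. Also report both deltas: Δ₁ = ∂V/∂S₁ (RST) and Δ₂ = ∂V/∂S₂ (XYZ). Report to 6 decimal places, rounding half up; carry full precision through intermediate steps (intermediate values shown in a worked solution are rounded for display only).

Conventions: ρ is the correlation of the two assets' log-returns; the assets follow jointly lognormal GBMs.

exchange price = 38.116765
Δ1 = 0.701732
Δ2 = -0.592421

σ_eff = √(σ₁² + σ₂² − 2ρσ₁σ₂) = √(0.1601² + 0.3322² − 2·-0.2534·0.1601·0.3322) = 0.403662
d₁ = (ln(S₁/S₂) + (q₂ − q₁ + σ_eff²/2)T) / (σ_eff√T) = (ln(220.96/197.39) + (0.0 − 0.0 + 0.081472)·0.5363) / 0.295612 = 0.529388
d₂ = d₁ − σ_eff√T = 0.529388 − 0.295612 = 0.233776
N(d₁) = 0.701732,  N(d₂) = 0.592421
V = S₁·e^{−q₁T}·N(d₁) − S₂·e^{−q₂T}·N(d₂) = 155.054674 − 116.937909 = 38.116765
Key observation: no risk-free rate is needed — with the second asset as numeraire the exchange option is a call on the ratio S₁/S₂, and r cancels out of the value.
Δ₁ = e^{−q₁T}·N(d₁) = 0.701732;  Δ₂ = −e^{−q₂T}·N(d₂) = -0.592421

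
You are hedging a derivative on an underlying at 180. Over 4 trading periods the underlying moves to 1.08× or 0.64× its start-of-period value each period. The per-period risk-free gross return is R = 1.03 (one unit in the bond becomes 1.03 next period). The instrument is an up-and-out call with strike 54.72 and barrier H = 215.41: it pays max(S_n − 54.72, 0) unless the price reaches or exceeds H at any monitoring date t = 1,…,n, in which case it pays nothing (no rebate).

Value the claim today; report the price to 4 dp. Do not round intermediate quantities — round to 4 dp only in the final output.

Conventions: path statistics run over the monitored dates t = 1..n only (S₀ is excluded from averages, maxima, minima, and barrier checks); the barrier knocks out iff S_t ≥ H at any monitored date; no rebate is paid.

Set p* = 0.8864 (from d < R < u); the path-dependent value is the discounted p*-expectation over all price paths.
Enumerate all 2^4 = 16 price paths (U = up ×1.08, D = down ×0.64); each path with k up-moves has probability p*^k·(1−p*)^(4−k).
DDDD: M=115.2000, payoff=0.0000, prob=0.000167
UDDD: M=194.4000, payoff=0.0000, prob=0.001301
DUDD: M=124.4160, payoff=0.0000, prob=0.001301
UUDD: M=209.9520, payoff=31.2763, prob=0.010145
DDUD: M=115.2000, payoff=0.0000, prob=0.001301
UDUD: M=194.4000, payoff=31.2763, prob=0.010145
DUUD: M=134.3693, payoff=31.2763, prob=0.010145
UUUD: M=226.7482, payoff=0.0000, prob=0.079132
DDDU: M=115.2000, payoff=0.0000, prob=0.001301
UDDU: M=194.4000, payoff=31.2763, prob=0.010145
DUDU: M=124.4160, payoff=31.2763, prob=0.010145
UUDU: M=209.9520, payoff=90.3988, prob=0.079132
DDUU: M=115.2000, payoff=31.2763, prob=0.010145
UDUU: M=194.4000, payoff=90.3988, prob=0.079132
DUUU: M=145.1188, payoff=90.3988, prob=0.079132
UUUU: M=244.8880, payoff=0.0000, prob=0.617231
Price = Σ prob·payoff / R^4 = 23.364186 / 1.125509 = 20.7588

price = 20.7588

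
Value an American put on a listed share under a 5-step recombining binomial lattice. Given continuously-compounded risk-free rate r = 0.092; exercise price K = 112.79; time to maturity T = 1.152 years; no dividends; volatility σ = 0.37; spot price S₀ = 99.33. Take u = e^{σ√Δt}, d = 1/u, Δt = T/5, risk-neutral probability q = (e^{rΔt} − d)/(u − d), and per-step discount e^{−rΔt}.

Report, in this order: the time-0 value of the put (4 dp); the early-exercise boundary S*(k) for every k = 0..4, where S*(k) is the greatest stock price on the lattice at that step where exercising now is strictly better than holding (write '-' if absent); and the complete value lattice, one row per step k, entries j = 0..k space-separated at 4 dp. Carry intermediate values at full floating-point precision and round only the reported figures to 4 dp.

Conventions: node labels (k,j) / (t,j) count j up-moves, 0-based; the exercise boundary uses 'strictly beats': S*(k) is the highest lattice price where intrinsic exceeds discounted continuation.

price = 19.0173
boundary = - 83.1668 69.6336 83.1668 69.6336
tree:
19.0173
29.6232 9.8476
43.1564 17.4075 3.1574
54.4873 29.6232 6.6593 0.0000
63.9745 43.1564 14.0453 0.0000 0.0000
71.9179 54.4873 29.6232 0.0000 0.0000 0.0000

params: Δt=0.23040 u=1.19435 d=0.83728 q=0.51571 e^(-rΔt)=0.97903
t_5 payoffs: 71.9179 54.4873 29.6232 0.0000 0.0000 0.0000
t_4: node(4,0) S=48.8155 payoff=63.9745 vs cont=61.6089 → 63.9745 [stop]  node(4,1) S=69.6336 payoff=43.1564 vs cont=40.7907 → 43.1564 [stop]  node(4,2) S=99.3300 payoff=13.4600 vs cont=14.0453 → 14.0453 [wait]  node(4,3) S=141.6909 payoff=0.0000 vs cont=0.0000 → 0.0000 [wait]  node(4,4) S=202.1172 payoff=0.0000 vs cont=0.0000 → 0.0000 [wait]  ⇒ S*(4)=69.6336
t_3: node(3,0) S=58.3027 payoff=54.4873 vs cont=52.1217 → 54.4873 [stop]  node(3,1) S=83.1668 payoff=29.6232 vs cont=27.5531 → 29.6232 [stop]  node(3,2) S=118.6345 payoff=0.0000 vs cont=6.6593 → 6.6593 [wait]  node(3,3) S=169.2281 payoff=0.0000 vs cont=0.0000 → 0.0000 [wait]  ⇒ S*(3)=83.1668
t_2: node(2,0) S=69.6336 payoff=43.1564 vs cont=40.7907 → 43.1564 [stop]  node(2,1) S=99.3300 payoff=13.4600 vs cont=17.4075 → 17.4075 [wait]  node(2,2) S=141.6909 payoff=0.0000 vs cont=3.1574 → 3.1574 [wait]  ⇒ S*(2)=69.6336
t_1: node(1,0) S=83.1668 payoff=29.6232 vs cont=29.2507 → 29.6232 [stop]  node(1,1) S=118.6345 payoff=0.0000 vs cont=9.8476 → 9.8476 [wait]  ⇒ S*(1)=83.1668
t_0: node(0,0) S=99.3300 payoff=13.4600 vs cont=19.0173 → 19.0173 [wait]  ⇒ S*(0)=-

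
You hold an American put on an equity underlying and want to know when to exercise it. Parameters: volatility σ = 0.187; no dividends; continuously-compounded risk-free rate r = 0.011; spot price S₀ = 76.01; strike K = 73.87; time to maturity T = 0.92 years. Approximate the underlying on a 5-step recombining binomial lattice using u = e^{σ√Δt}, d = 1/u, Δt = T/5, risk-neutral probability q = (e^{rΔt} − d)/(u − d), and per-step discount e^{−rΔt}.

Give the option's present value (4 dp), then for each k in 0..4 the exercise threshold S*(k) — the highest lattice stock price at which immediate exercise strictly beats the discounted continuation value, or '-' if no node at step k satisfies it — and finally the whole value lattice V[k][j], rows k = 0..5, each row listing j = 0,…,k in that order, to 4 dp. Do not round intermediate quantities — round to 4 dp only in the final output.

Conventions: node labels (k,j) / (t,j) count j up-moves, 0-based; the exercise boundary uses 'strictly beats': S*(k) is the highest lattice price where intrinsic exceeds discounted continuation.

price = 4.2813
boundary = - - - 59.7532 64.7437
tree:
4.2813
6.6125 1.8974
9.8757 3.2780 0.4830
14.1168 5.5473 0.9537 0.0000
18.7227 9.1263 1.8833 0.0000 0.0000
22.9735 14.1168 3.7189 0.0000 0.0000 0.0000

Δt=0.18400, u=1.08352, d=0.92292, q=0.49257, disc=e^(-rΔt)=0.99798
k=5 terminal: V=max(K-S,0) → 22.9735 14.1168 3.7189 0.0000 0.0000 0.0000
k=4: j=0 S=55.1473 intr=18.7227 cont=18.5733 V=18.7227[EX]; j=1 S=64.7437 intr=9.1263 cont=8.9769 V=9.1263[EX]; j=2 S=76.0100 intr=0.0000 cont=1.8833 V=1.8833[hold]; j=3 S=89.2368 intr=0.0000 cont=0.0000 V=0.0000[hold]; j=4 S=104.7651 intr=0.0000 cont=0.0000 V=0.0000[hold]  S*(4)=64.7437
k=3: j=0 S=59.7532 intr=14.1168 cont=13.9674 V=14.1168[EX]; j=1 S=70.1511 intr=3.7189 cont=5.5473 V=5.5473[hold]; j=2 S=82.3583 intr=0.0000 cont=0.9537 V=0.9537[hold]; j=3 S=96.6897 intr=0.0000 cont=0.0000 V=0.0000[hold]  S*(3)=59.7532
k=2: j=0 S=64.7437 intr=9.1263 cont=9.8757 V=9.8757[hold]; j=1 S=76.0100 intr=0.0000 cont=3.2780 V=3.2780[hold]; j=2 S=89.2368 intr=0.0000 cont=0.4830 V=0.4830[hold]  S*(2)=-
k=1: j=0 S=70.1511 intr=3.7189 cont=6.6125 V=6.6125[hold]; j=1 S=82.3583 intr=0.0000 cont=1.8974 V=1.8974[hold]  S*(1)=-
k=0: j=0 S=76.0100 intr=0.0000 cont=4.2813 V=4.2813[hold]  S*(0)=-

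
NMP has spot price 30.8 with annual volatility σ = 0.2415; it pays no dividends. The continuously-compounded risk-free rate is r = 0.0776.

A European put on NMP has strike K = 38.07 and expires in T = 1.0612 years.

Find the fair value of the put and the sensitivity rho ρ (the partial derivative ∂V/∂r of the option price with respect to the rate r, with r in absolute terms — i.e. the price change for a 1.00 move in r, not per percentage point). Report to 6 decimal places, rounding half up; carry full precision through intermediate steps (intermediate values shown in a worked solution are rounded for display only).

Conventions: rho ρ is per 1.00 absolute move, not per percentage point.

σ√T = 0.2415·√1.0612 = 0.248780
d₁ = (ln(S/K) + (r+σ²/2)T) / (σ√T) = (ln(30.8/38.07) + (0.0776+0.2415²/2)·1.0612) / 0.248780 = (-0.211912 + 0.113295) / 0.248780 = -0.396402
d₂ = d₁ − σ√T = -0.396402 − 0.248780 = -0.645182
e^{−rT} = 0.920950
N(−d₁) = 0.654096,  N(−d₂) = 0.740595
Put price V = K·e^{−rT}·N(−d₂) − S·N(−d₁) = 25.965707 − 20.146150 = 5.819557
ρ = −K·T·e^{−rT}·N(−d₂) = -27.554808

price = 5.819557
ρ = -27.554808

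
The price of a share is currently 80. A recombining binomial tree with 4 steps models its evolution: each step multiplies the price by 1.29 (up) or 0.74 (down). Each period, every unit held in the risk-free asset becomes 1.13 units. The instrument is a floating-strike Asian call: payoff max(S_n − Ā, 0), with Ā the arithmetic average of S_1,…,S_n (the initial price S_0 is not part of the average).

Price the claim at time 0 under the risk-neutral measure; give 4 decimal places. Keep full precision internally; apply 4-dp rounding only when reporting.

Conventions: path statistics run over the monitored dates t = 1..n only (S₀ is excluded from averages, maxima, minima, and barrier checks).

price = 15.2242

No-arbitrage gives p* = (R−d)/(u−d) = 0.7091: enumerate every path, weight its payoff by its p*-probability, and discount by R^4.
Enumerate all 2^4 = 16 price paths (U = up ×1.29, D = down ×0.74); each path with k up-moves has probability p*^k·(1−p*)^(4−k).
DDDD: Ā=39.8538, payoff=0.0000, prob=0.007162
UDDD: Ā=69.4749, payoff=0.0000, prob=0.017457
DUDD: Ā=58.4749, payoff=0.0000, prob=0.017457
UUDD: Ā=101.9359, payoff=0.0000, prob=0.042552
DDUD: Ā=50.3349, payoff=0.0000, prob=0.017457
UDUD: Ā=87.7459, payoff=0.0000, prob=0.042552
DUUD: Ā=76.7459, payoff=0.0000, prob=0.042552
UUUD: Ā=133.7868, payoff=0.0000, prob=0.103720
DDDU: Ā=44.3113, payoff=0.0000, prob=0.017457
UDDU: Ā=77.2453, payoff=0.0000, prob=0.042552
DUDU: Ā=66.2453, payoff=6.6556, prob=0.042552
UUDU: Ā=115.4817, payoff=11.6023, prob=0.103720
DDUU: Ā=58.1053, payoff=14.7956, prob=0.042552
UDUU: Ā=101.2917, payoff=25.7923, prob=0.103720
DUUU: Ā=90.2917, payoff=36.7923, prob=0.103720
UUUU: Ā=157.4004, payoff=64.1379, prob=0.252818
Price = Σ prob·payoff / R^4 = 24.822682 / 1.630474 = 15.2242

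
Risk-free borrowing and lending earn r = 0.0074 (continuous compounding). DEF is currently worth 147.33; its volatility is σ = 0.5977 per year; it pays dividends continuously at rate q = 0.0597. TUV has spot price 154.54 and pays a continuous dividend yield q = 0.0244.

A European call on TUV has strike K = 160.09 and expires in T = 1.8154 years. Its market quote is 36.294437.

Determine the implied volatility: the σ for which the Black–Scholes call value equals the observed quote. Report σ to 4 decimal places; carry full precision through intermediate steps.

sigma = 0.5108

At σ = 0.5108 the Black–Scholes value reproduces the quote:
σ√T = 0.5108·√1.8154 = 0.688235
d₁ = (ln(S/K) + (r−q+σ²/2)T) / (σ√T) = (ln(154.54/160.09) + (0.0074−0.0244+0.5108²/2)·1.8154) / 0.688235 = (-0.035283 + 0.205972) / 0.688235 = 0.248010
d₂ = d₁ − σ√T = 0.248010 − 0.688235 = -0.440226
e^{−rT} = 0.986656
e^{−qT} = 0.956671
N(d₁) = 0.597937,  N(d₂) = 0.329887
V = S·e^{−qT}·N(d₁) − K·e^{−rT}·N(d₂) = 88.401288 − 52.106850 = 36.294437 (the observed quote) — the price is monotone increasing in volatility, hence this σ is the only solution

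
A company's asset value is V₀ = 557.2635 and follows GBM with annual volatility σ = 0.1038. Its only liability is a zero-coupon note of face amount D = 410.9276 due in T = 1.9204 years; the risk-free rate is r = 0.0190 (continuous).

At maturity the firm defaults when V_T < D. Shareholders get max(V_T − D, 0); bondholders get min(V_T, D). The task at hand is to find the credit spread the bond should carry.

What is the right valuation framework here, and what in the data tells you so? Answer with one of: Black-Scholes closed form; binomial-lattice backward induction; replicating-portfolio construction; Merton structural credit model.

Key observation: the asked-for credit quantity lives on the firm's capital structure — asset value, asset volatility, debt face 410.9276 — which is the structural model's domain.

framework: Merton structural credit model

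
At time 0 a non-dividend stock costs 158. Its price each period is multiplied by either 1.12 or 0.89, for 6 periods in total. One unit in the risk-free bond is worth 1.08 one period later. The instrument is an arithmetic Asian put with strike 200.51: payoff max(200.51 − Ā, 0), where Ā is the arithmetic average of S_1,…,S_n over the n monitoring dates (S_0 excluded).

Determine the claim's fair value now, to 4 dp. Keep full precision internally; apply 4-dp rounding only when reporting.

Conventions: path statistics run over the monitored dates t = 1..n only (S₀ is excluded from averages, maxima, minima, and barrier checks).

Under the martingale measure an up-move has probability p* = 0.8261; value the claim as the probability-weighted average of per-path payoffs, discounted 6 periods at R = 1.08.
Enumerate all 2^6 = 64 price paths (U = up ×1.12, D = down ×0.89); each path with k up-moves has probability p*^k·(1−p*)^(6−k).
DDDDDD: Ā=107.1735, payoff=93.3365, prob=0.000028
UDDDDD: Ā=134.8700, payoff=65.6400, prob=0.000131
DUDDDD: Ā=128.8133, payoff=71.6967, prob=0.000131
UUDDDD: Ā=162.1022, payoff=38.4078, prob=0.000624
DDUDDD: Ā=123.4229, payoff=77.0871, prob=0.000131
UDUDDD: Ā=155.3187, payoff=45.1913, prob=0.000624
DUUDDD: Ā=149.2620, payoff=51.2480, prob=0.000624
UUUDDD: Ā=187.8354, payoff=12.6746, prob=0.002965
DDDUDD: Ā=118.6254, payoff=81.8846, prob=0.000131
UDDUDD: Ā=149.2814, payoff=51.2286, prob=0.000624
DUDUDD: Ā=143.2247, payoff=57.2853, prob=0.000624
UUDUDD: Ā=180.2379, payoff=20.2721, prob=0.002965
DDUUDD: Ā=137.8343, payoff=62.6757, prob=0.000624
UDUUDD: Ā=173.4544, payoff=27.0556, prob=0.002965
DUUUDD: Ā=167.3977, payoff=33.1123, prob=0.002965
UUUUDD: Ā=210.6578, payoff=0.0000, prob=0.014085
DDDDUD: Ā=114.3556, payoff=86.1544, prob=0.000131
UDDDUD: Ā=143.9082, payoff=56.6018, prob=0.000624
DUDDUD: Ā=137.8516, payoff=62.6584, prob=0.000624
UUDDUD: Ā=173.4761, payoff=27.0339, prob=0.002965
DDUDUD: Ā=132.4611, payoff=68.0489, prob=0.000624
UDUDUD: Ā=166.6926, payoff=33.8174, prob=0.002965
DUUDUD: Ā=160.6360, payoff=39.8740, prob=0.002965
UUUDUD: Ā=202.1486, payoff=0.0000, prob=0.014085
DDDUUD: Ā=127.6636, payoff=72.8464, prob=0.000624
UDDUUD: Ā=160.6554, payoff=39.8546, prob=0.002965
DUDUUD: Ā=154.5987, payoff=45.9113, prob=0.002965
UUDUUD: Ā=194.5512, payoff=5.9588, prob=0.014085
DDUUUD: Ā=149.2083, payoff=51.3017, prob=0.002965
UDUUUD: Ā=187.7677, payoff=12.7423, prob=0.014085
DUUUUD: Ā=181.7110, payoff=18.7990, prob=0.014085
UUUUUD: Ā=228.6701, payoff=0.0000, prob=0.066905
DDDDDU: Ā=110.5555, payoff=89.9545, prob=0.000131
UDDDDU: Ā=139.1261, payoff=61.3839, prob=0.000624
DUDDDU: Ā=133.0694, payoff=67.4406, prob=0.000624
UUDDDU: Ā=167.4581, payoff=33.0519, prob=0.002965
DDUDDU: Ā=127.6790, payoff=72.8310, prob=0.000624
UDUDDU: Ā=160.6747, payoff=39.8353, prob=0.002965
DUUDDU: Ā=154.6180, payoff=45.8920, prob=0.002965
UUUDDU: Ā=194.5755, payoff=5.9345, prob=0.014085
DDDUDU: Ā=122.8815, payoff=77.6285, prob=0.000624
UDDUDU: Ā=154.6374, payoff=45.8726, prob=0.002965
DUDUDU: Ā=148.5807, payoff=51.9293, prob=0.002965
UUDUDU: Ā=186.9780, payoff=13.5320, prob=0.014085
DDUUDU: Ā=143.1903, payoff=57.3197, prob=0.002965
UDUUDU: Ā=180.1945, payoff=20.3155, prob=0.014085
DUUUDU: Ā=174.1379, payoff=26.3721, prob=0.014085
UUUUDU: Ā=219.1398, payoff=0.0000, prob=0.066905
DDDDUU: Ā=118.6117, payoff=81.8983, prob=0.000624
UDDDUU: Ā=149.2642, payoff=51.2458, prob=0.002965
DUDDUU: Ā=143.2075, payoff=57.3025, prob=0.002965
UUDDUU: Ā=180.2162, payoff=20.2938, prob=0.014085
DDUDUU: Ā=137.8171, payoff=62.6929, prob=0.002965
UDUDUU: Ā=173.4328, payoff=27.0772, prob=0.014085
DUUDUU: Ā=167.3761, payoff=33.1339, prob=0.014085
UUUDUU: Ā=210.6306, payoff=0.0000, prob=0.066905
DDDUUU: Ā=133.0196, payoff=67.4904, prob=0.002965
UDDUUU: Ā=167.3955, payoff=33.1145, prob=0.014085
DUDUUU: Ā=161.3388, payoff=39.1712, prob=0.014085
UUDUUU: Ā=203.0331, payoff=0.0000, prob=0.066905
DDUUUU: Ā=155.9484, payoff=44.5616, prob=0.014085
UDUUUU: Ā=196.2496, payoff=4.2604, prob=0.066905
DUUUUU: Ā=190.1930, payoff=10.3170, prob=0.066905
UUUUUU: Ā=239.3440, payoff=0.0000, prob=0.317801
Price = Σ prob·payoff / R^6 = 8.360075 / 1.586874 = 5.2683

price = 5.2683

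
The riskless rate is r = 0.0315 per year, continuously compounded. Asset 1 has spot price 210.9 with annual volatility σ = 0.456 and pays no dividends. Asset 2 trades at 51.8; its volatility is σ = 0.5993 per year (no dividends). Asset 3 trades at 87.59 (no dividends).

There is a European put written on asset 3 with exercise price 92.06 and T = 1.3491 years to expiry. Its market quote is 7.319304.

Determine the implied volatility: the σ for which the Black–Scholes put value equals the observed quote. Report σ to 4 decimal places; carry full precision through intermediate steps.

sigma = 0.1720

At σ = 0.1720 the Black–Scholes value reproduces the quote:
σ√T = 0.172·√1.3491 = 0.199779
d₁ = (ln(S/K) + (r+σ²/2)T) / (σ√T) = (ln(87.59/92.06) + (0.0315+0.172²/2)·1.3491) / 0.199779 = (-0.049774 + 0.062453) / 0.199779 = 0.063464
d₂ = d₁ − σ√T = 0.063464 − 0.199779 = -0.136315
e^{−rT} = 0.958394
N(−d₁) = 0.474698,  N(−d₂) = 0.554214
V = K·e^{−rT}·N(−d₂) − S·N(−d₁) = 48.898139 − 41.578836 = 7.319304 (the observed quote) — the price is monotone increasing in volatility, hence this σ is the only solution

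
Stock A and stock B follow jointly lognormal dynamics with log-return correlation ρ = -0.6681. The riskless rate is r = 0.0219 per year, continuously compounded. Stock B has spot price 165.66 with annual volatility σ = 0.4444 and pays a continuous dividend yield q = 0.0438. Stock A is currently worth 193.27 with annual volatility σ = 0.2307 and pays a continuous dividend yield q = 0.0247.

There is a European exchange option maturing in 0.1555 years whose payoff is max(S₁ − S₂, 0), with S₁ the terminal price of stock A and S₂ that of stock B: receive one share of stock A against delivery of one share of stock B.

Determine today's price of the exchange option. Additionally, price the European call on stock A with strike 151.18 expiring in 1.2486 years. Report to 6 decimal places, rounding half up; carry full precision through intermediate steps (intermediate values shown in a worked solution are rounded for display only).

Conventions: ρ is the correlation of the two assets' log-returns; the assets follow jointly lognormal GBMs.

exchange price = 34.869460
price(stock A call K=151.18) = 44.275910

σ_eff = √(σ₁² + σ₂² − 2ρσ₁σ₂) = √(0.2307² + 0.4444² − 2·-0.6681·0.2307·0.4444) = 0.622660
d₁ = (ln(S₁/S₂) + (q₂ − q₁ + σ_eff²/2)T) / (σ_eff√T) = (ln(193.27/165.66) + (0.0438 − 0.0247 + 0.193853)·0.1555) / 0.245536 = 0.762676
d₂ = d₁ − σ_eff√T = 0.762676 − 0.245536 = 0.517140
N(d₁) = 0.777172,  N(d₂) = 0.697471
V = S₁·e^{−q₁T}·N(d₁) − S₂·e^{−q₂T}·N(d₂) = 149.628174 − 114.758714 = 34.869460
[vanilla: stock A call K=151.18]
σ√T = 0.2307·√1.2486 = 0.257786
d₁ = (ln(S/K) + (r−q+σ²/2)T) / (σ√T) = (ln(193.27/151.18) + (0.0219−0.0247+0.2307²/2)·1.2486) / 0.257786 = (0.245617 + 0.029731) / 0.257786 = 1.068125
d₂ = d₁ − σ√T = 1.068125 − 0.257786 = 0.810339
e^{−rT} = 0.973026
e^{−qT} = 0.969630
N(d₁) = 0.857268,  N(d₂) = 0.791127
price = S·e^{−qT}·N(d₁) − K·e^{−rT}·N(d₂) = 160.652409 − 116.376498 = 44.275910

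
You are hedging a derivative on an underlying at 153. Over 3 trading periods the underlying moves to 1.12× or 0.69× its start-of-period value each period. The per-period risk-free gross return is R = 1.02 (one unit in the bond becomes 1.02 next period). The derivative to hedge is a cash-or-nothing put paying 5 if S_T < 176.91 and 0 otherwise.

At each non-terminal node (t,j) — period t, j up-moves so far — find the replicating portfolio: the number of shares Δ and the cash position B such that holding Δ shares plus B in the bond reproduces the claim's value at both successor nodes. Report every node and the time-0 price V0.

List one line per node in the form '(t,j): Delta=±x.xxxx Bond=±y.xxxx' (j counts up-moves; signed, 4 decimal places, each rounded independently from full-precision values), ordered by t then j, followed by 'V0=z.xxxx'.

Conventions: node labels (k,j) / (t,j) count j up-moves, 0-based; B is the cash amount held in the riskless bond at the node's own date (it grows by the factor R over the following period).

(0,0): Delta=-0.0430 Bond=9.1645
(1,0): Delta=0.0000 Bond=4.8058
(1,1): Delta=-0.0511 Bond=10.7241
(2,0): Delta=0.0000 Bond=4.9020
(2,1): Delta=0.0000 Bond=4.9020
(2,2): Delta=-0.0606 Bond=12.7679
V0=2.5820

The replicating-portfolio and risk-neutral prices coincide; use p* = (1.02−0.69)/(1.12−0.69) = 0.7674 for the latter.
At maturity the claim pays: V(3,0)=5.0000, V(3,1)=5.0000, V(3,2)=5.0000, V(3,3)=0.0000
  t=2,j=0: stock 72.8433 → up 81.5845 (V=5.0000), down 50.2619 (V=5.0000). Price 4.9020; hedge Δ=0.0000, bond B=4.9020.
  t=2,j=1: stock 118.2384 → up 132.4270 (V=5.0000), down 81.5845 (V=5.0000). Price 4.9020; hedge Δ=0.0000, bond B=4.9020.
  t=2,j=2: stock 191.9232 → up 214.9540 (V=0.0000), down 132.4270 (V=5.0000). Price 1.1400; hedge Δ=-0.0606, bond B=12.7679.
  t=1,j=0: stock 105.5700 → up 118.2384 (V=4.9020), down 72.8433 (V=4.9020). Price 4.8058; hedge Δ=0.0000, bond B=4.8058.
  t=1,j=1: stock 171.3600 → up 191.9232 (V=1.1400), down 118.2384 (V=4.9020). Price 1.9754; hedge Δ=-0.0511, bond B=10.7241.
  t=0,j=0: stock 153.0000 → up 171.3600 (V=1.9754), down 105.5700 (V=4.8058). Price 2.5820; hedge Δ=-0.0430, bond B=9.1645.
As a check, the time-0 holding Δ(0,0)·S0 + B(0,0) comes to 2.5820 — exactly V0.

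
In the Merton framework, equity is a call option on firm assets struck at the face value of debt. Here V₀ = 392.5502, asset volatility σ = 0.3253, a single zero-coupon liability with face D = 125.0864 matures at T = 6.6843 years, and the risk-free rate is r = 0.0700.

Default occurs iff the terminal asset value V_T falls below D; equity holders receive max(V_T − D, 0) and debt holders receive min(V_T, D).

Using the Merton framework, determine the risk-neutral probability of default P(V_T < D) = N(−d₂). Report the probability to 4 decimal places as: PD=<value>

PD=0.0674

Equity is a call on the firm's assets struck at D = 125.0864:
d₁ = [ln(V₀/D) + (r + σ²/2)T] / (σ√T)
   = [ln(392.5502/125.0864) + (0.0700 + 0.5·0.3253²)·6.6843] / (0.3253·√6.6843)
   = [1.143660 + 0.821568] / 0.841031 = 2.336688
d₂ = d₁ − σ√T = 2.336688 − 0.841031 = 1.495657
risk-neutral PD = N(−d₂) = N(-1.495657) = 0.067372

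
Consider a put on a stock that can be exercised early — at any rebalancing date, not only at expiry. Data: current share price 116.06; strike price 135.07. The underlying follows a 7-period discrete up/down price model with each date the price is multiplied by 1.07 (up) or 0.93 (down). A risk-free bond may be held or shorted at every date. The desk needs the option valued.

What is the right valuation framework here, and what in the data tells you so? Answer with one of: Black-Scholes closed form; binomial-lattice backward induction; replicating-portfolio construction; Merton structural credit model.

Key observation: with exercise allowed before expiry on a discrete up/down model (7 steps from spot 116.06), the strike-135.07 put's value must be rolled back through the tree testing early exercise at each node.

framework: binomial-lattice backward induction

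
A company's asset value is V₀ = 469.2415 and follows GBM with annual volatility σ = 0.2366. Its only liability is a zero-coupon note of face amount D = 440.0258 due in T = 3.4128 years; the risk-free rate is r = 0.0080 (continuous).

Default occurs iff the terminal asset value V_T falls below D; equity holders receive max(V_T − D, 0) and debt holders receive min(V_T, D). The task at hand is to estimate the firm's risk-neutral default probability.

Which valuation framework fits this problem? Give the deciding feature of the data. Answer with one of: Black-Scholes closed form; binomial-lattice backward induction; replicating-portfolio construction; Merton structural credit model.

Key observation: the asked-for credit quantity lives on the firm's capital structure — asset value, asset volatility, debt face 440.0258 — which is the structural model's domain.

framework: Merton structural credit model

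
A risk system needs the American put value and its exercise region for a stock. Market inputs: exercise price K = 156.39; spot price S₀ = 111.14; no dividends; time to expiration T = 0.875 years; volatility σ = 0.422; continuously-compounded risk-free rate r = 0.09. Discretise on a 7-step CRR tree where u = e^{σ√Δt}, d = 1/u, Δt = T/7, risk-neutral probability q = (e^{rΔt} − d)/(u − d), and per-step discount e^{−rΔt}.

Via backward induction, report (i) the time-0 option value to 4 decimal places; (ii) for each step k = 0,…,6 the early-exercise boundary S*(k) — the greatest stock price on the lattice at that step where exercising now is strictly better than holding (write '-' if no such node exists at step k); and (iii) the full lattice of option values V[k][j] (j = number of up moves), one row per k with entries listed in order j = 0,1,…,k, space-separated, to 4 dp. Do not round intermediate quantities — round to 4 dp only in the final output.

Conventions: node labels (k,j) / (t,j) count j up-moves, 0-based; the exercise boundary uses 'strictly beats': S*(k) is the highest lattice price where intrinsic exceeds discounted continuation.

price = 46.0523
boundary = - 95.7357 82.4665 95.7357 111.1400 95.7357 111.1400
tree:
46.0523
60.6543 32.5229
73.9235 45.3384 20.4702
85.3536 60.6543 31.0805 10.3456
95.1995 73.9235 45.2500 17.6443 3.2966
103.6806 85.3536 60.6543 29.0371 6.6750 0.0000
110.9863 95.1995 73.9235 45.2500 13.5158 0.0000 0.0000
117.2794 103.6806 85.3536 60.6543 27.3671 0.0000 0.0000 0.0000

Δt=0.12500  u=1.16090  d=0.86140  q=0.50054  discount=0.98881
step 7 (expiry): payoffs max(K−S,0) = 117.2794 103.6806 85.3536 60.6543 27.3671 0.0000 0.0000 0.0000
step 6: (k=6,j=0): S=45.4037, K−S=110.9863, hold=109.2368 ⇒ V=110.9863 exercise | (k=6,j=1): S=61.1905, K−S=95.1995, hold=93.4499 ⇒ V=95.1995 exercise | (k=6,j=2): S=82.4665, K−S=73.9235, hold=72.1740 ⇒ V=73.9235 exercise | (k=6,j=3): S=111.1400, K−S=45.2500, hold=43.5005 ⇒ V=45.2500 exercise | (k=6,j=4): S=149.7833, K−S=6.6067, hold=13.5158 ⇒ V=13.5158 continue | (k=6,j=5): S=201.8629, K−S=0.0000, hold=0.0000 ⇒ V=0.0000 continue | (k=6,j=6): S=272.0505, K−S=0.0000, hold=0.0000 ⇒ V=0.0000 continue  boundary S*=111.1400
step 5: (k=5,j=0): S=52.7094, K−S=103.6806, hold=101.9311 ⇒ V=103.6806 exercise | (k=5,j=1): S=71.0364, K−S=85.3536, hold=83.6041 ⇒ V=85.3536 exercise | (k=5,j=2): S=95.7357, K−S=60.6543, hold=58.9048 ⇒ V=60.6543 exercise | (k=5,j=3): S=129.0229, K−S=27.3671, hold=29.0371 ⇒ V=29.0371 continue | (k=5,j=4): S=173.8841, K−S=0.0000, hold=6.6750 ⇒ V=6.6750 continue | (k=5,j=5): S=234.3436, K−S=0.0000, hold=0.0000 ⇒ V=0.0000 continue  boundary S*=95.7357
step 4: (k=4,j=0): S=61.1905, K−S=95.1995, hold=93.4499 ⇒ V=95.1995 exercise | (k=4,j=1): S=82.4665, K−S=73.9235, hold=72.1740 ⇒ V=73.9235 exercise | (k=4,j=2): S=111.1400, K−S=45.2500, hold=44.3271 ⇒ V=45.2500 exercise | (k=4,j=3): S=149.7833, K−S=6.6067, hold=17.6443 ⇒ V=17.6443 continue | (k=4,j=4): S=201.8629, K−S=0.0000, hold=3.2966 ⇒ V=3.2966 continue  boundary S*=111.1400
step 3: (k=3,j=0): S=71.0364, K−S=85.3536, hold=83.6041 ⇒ V=85.3536 exercise | (k=3,j=1): S=95.7357, K−S=60.6543, hold=58.9048 ⇒ V=60.6543 exercise | (k=3,j=2): S=129.0229, K−S=27.3671, hold=31.0805 ⇒ V=31.0805 continue | (k=3,j=3): S=173.8841, K−S=0.0000, hold=10.3456 ⇒ V=10.3456 continue  boundary S*=95.7357
step 2: (k=2,j=0): S=82.4665, K−S=73.9235, hold=72.1740 ⇒ V=73.9235 exercise | (k=2,j=1): S=111.1400, K−S=45.2500, hold=45.3384 ⇒ V=45.3384 continue | (k=2,j=2): S=149.7833, K−S=6.6067, hold=20.4702 ⇒ V=20.4702 continue  boundary S*=82.4665
step 1: (k=1,j=0): S=95.7357, K−S=60.6543, hold=58.9486 ⇒ V=60.6543 exercise | (k=1,j=1): S=129.0229, K−S=27.3671, hold=32.5229 ⇒ V=32.5229 continue  boundary S*=95.7357
step 0: (k=0,j=0): S=111.1400, K−S=45.2500, hold=46.0523 ⇒ V=46.0523 continue  boundary S*=-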